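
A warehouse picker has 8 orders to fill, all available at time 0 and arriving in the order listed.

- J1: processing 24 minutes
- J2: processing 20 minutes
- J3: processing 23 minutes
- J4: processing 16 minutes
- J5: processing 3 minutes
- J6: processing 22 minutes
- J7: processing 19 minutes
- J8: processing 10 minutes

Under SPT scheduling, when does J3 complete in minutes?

113

SPT (increasing processing time): J5 J8 J4 J7 J2 J6 J3 J1.
J5: 0→3
J8: 3→13
J4: 13→29
J7: 29→48
J2: 48→68
J6: 68→90
J3: 90→113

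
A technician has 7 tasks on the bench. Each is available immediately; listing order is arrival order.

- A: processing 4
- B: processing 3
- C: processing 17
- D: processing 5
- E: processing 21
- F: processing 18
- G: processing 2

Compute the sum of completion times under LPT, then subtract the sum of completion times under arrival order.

128

LPT (decreasing processing time): E F C D A B G.
E: 0→21
F: 21→39
C: 39→56
D: 56→61
A: 61→65
B: 65→68
G: 68→70
Sum = 21+39+56+61+65+68+70 = 380.
FIFO (arrival order): A B C D E F G.
A: 0→4
B: 4→7
C: 7→24
D: 24→29
E: 29→50
F: 50→68
G: 68→70
Sum = 4+7+24+29+50+68+70 = 252.
Difference = 380 − 252 = 128.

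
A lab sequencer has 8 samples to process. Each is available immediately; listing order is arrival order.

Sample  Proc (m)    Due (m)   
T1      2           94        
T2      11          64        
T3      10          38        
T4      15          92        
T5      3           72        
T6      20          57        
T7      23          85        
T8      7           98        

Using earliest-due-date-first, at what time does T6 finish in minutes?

30

EDD (increasing due date): T3 T6 T2 T5 T7 T4 T1 T8.
T3: 0→10
T6: 10→30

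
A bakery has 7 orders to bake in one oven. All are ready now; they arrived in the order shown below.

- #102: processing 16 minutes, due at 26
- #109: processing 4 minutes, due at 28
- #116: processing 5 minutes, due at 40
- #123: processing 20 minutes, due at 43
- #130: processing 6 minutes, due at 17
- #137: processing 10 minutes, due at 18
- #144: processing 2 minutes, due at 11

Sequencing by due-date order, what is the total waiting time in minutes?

143

EDD (increasing due date): #144 #130 #137 #102 #109 #116 #123.
#144: waits 0, runs 0→2
#130: waits 2, runs 2→8
#137: waits 8, runs 8→18
#102: waits 18, runs 18→34
#109: waits 34, runs 34→38
#116: waits 38, runs 38→43
#123: waits 43, runs 43→63
Sum = 0+2+8+18+34+38+43 = 143.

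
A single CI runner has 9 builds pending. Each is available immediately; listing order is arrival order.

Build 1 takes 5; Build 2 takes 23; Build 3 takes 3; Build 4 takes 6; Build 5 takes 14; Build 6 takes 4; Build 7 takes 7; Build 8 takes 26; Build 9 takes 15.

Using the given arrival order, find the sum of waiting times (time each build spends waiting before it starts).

FIFO (arrival order): Build 1 Build 2 Build 3 Build 4 Build 5 Build 6 Build 7 Build 8 Build 9.
Build 1: waits 0, runs 0→5
Build 2: waits 5, runs 5→28
Build 3: waits 28, runs 28→31
Build 4: waits 31, runs 31→37
Build 5: waits 37, runs 37→51
Build 6: waits 51, runs 51→55
Build 7: waits 55, runs 55→62
Build 8: waits 62, runs 62→88
Build 9: waits 88, runs 88→103
Sum = 0+5+28+31+37+51+55+62+88 = 357.

357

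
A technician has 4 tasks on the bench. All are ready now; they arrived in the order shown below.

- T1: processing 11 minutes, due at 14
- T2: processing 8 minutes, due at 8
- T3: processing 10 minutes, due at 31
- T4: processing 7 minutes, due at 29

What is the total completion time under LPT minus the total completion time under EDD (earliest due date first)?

LPT (decreasing processing time): T1 T3 T2 T4.
T1: 0→11
T3: 11→21
T2: 21→29
T4: 29→36
Sum = 11+21+29+36 = 97.
EDD (increasing due date): T2 T1 T4 T3.
T2: 0→8
T1: 8→19
T4: 19→26
T3: 26→36
Sum = 8+19+26+36 = 89.
Difference = 97 − 89 = 8.

8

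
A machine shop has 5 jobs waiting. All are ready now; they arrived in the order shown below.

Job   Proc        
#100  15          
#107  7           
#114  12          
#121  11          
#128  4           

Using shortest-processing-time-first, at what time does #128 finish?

SPT (increasing processing time): #128 #107 #121 #114 #100.
#128: 0→4

4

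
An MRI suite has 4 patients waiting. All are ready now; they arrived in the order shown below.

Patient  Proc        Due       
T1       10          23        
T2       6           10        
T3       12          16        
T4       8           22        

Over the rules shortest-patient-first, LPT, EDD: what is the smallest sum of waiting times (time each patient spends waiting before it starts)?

SPT (increasing processing time): T2 T4 T1 T3.
T2: waits 0, runs 0→6
T4: waits 6, runs 6→14
T1: waits 14, runs 14→24
T3: waits 24, runs 24→36
Sum = 0+6+14+24 = 44.
LPT (decreasing processing time): T3 T1 T4 T2.
T3: waits 0, runs 0→12
T1: waits 12, runs 12→22
T4: waits 22, runs 22→30
T2: waits 30, runs 30→36
Sum = 0+12+22+30 = 64.
EDD (increasing due date): T2 T3 T4 T1.
T2: waits 0, runs 0→6
T3: waits 6, runs 6→18
T4: waits 18, runs 18→26
T1: waits 26, runs 26→36
Sum = 0+6+18+26 = 50.
SPT 44, LPT 64, EDD 50 → minimum 44.

44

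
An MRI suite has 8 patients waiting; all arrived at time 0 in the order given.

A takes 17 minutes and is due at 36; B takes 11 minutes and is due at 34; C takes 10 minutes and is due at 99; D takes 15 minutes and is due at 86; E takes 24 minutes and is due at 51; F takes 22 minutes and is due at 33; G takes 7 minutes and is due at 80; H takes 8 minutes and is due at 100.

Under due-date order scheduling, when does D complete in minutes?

EDD (increasing due date): F B A E G D C H.
F: 0→22
B: 22→33
A: 33→50
E: 50→74
G: 74→81
D: 81→96

96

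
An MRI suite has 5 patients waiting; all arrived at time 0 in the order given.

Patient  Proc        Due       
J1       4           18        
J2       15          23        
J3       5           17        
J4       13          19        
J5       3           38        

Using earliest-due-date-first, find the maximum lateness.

EDD (increasing due date): J3 J1 J4 J2 J5.
J3: 0→5, due 17, lateness -12
J1: 5→9, due 18, lateness -9
J4: 9→22, due 19, lateness 3
J2: 22→37, due 23, lateness 14
J5: 37→40, due 38, lateness 2
Maximum = 14.

14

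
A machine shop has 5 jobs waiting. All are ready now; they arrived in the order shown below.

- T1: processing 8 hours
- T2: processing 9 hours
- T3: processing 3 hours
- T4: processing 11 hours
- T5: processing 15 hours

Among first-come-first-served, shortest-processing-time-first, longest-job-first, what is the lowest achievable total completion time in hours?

111

FIFO (arrival order): T1 T2 T3 T4 T5.
T1: 0→8
T2: 8→17
T3: 17→20
T4: 20→31
T5: 31→46
Sum = 8+17+20+31+46 = 122.
SPT (increasing processing time): T3 T1 T2 T4 T5.
T3: 0→3
T1: 3→11
T2: 11→20
T4: 20→31
T5: 31→46
Sum = 3+11+20+31+46 = 111.
LPT (decreasing processing time): T5 T4 T2 T1 T3.
T5: 0→15
T4: 15→26
T2: 26→35
T1: 35→43
T3: 43→46
Sum = 15+26+35+43+46 = 165.
FIFO 122, SPT 111, LPT 165 → minimum 111.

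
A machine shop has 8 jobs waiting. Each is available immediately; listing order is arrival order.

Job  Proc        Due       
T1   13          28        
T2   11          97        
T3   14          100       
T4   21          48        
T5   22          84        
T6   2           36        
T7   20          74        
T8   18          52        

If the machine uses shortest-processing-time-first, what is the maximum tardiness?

SPT (increasing processing time): T6 T2 T1 T3 T8 T7 T4 T5.
T6: 0→2, due 36, tardiness 0
T2: 2→13, due 97, tardiness 0
T1: 13→26, due 28, tardiness 0
T3: 26→40, due 100, tardiness 0
T8: 40→58, due 52, tardiness 6
T7: 58→78, due 74, tardiness 4
T4: 78→99, due 48, tardiness 51
T5: 99→121, due 84, tardiness 37
Maximum = 51.

51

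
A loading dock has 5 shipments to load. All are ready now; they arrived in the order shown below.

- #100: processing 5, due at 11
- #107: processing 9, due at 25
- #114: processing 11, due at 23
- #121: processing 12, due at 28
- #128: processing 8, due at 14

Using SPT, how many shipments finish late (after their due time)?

SPT (increasing processing time): #100 #128 #107 #114 #121.
#100: 0→5, due 11, tardiness 0
#128: 5→13, due 14, tardiness 0
#107: 13→22, due 25, tardiness 0
#114: 22→33, due 23, tardiness 10
#121: 33→45, due 28, tardiness 17
Late shipments: 2.

2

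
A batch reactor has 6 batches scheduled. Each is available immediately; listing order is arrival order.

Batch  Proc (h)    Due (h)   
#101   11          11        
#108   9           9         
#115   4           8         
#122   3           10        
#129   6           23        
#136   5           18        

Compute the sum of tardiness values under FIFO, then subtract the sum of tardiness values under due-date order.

19

FIFO (arrival order): #101 #108 #115 #122 #129 #136.
#101: 0→11, due 11, tardiness 0
#108: 11→20, due 9, tardiness 11
#115: 20→24, due 8, tardiness 16
#122: 24→27, due 10, tardiness 17
#129: 27→33, due 23, tardiness 10
#136: 33→38, due 18, tardiness 20
Sum = 0+11+16+17+10+20 = 74.
EDD (increasing due date): #115 #108 #122 #101 #136 #129.
#115: 0→4, due 8, tardiness 0
#108: 4→13, due 9, tardiness 4
#122: 13→16, due 10, tardiness 6
#101: 16→27, due 11, tardiness 16
#136: 27→32, due 18, tardiness 14
#129: 32→38, due 23, tardiness 15
Sum = 0+4+6+16+14+15 = 55.
Difference = 74 − 55 = 19.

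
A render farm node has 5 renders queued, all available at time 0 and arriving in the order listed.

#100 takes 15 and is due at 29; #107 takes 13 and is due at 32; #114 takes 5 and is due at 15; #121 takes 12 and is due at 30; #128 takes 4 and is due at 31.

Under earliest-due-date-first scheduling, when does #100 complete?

EDD (increasing due date): #114 #100 #121 #128 #107.
#114: 0→5
#100: 5→20

20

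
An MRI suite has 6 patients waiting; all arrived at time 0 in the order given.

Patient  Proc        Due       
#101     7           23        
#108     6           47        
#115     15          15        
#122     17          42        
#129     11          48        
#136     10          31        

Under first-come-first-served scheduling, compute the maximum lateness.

35

FIFO (arrival order): #101 #108 #115 #122 #129 #136.
#101: 0→7, due 23, lateness -16
#108: 7→13, due 47, lateness -34
#115: 13→28, due 15, lateness 13
#122: 28→45, due 42, lateness 3
#129: 45→56, due 48, lateness 8
#136: 56→66, due 31, lateness 35
Maximum = 35.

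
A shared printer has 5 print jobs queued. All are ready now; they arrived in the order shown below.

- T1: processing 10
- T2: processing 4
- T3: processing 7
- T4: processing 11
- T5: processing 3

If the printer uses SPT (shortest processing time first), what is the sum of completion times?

SPT (increasing processing time): T5 T2 T3 T1 T4.
T5: 0→3
T2: 3→7
T3: 7→14
T1: 14→24
T4: 24→35
Sum = 3+7+14+24+35 = 83.

83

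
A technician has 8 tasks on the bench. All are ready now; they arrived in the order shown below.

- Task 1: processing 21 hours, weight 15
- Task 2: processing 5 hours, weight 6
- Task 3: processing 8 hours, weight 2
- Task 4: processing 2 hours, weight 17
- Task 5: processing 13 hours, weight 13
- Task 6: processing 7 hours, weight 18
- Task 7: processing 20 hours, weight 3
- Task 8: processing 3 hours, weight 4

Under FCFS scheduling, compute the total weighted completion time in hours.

3340

FIFO (arrival order): Task 1 Task 2 Task 3 Task 4 Task 5 Task 6 Task 7 Task 8.
Task 1: finishes 21, weight 15, w·C = 315
Task 2: finishes 26, weight 6, w·C = 156
Task 3: finishes 34, weight 2, w·C = 68
Task 4: finishes 36, weight 17, w·C = 612
Task 5: finishes 49, weight 13, w·C = 637
Task 6: finishes 56, weight 18, w·C = 1008
Task 7: finishes 76, weight 3, w·C = 228
Task 8: finishes 79, weight 4, w·C = 316
Sum = 315+156+68+612+637+1008+228+316 = 3340.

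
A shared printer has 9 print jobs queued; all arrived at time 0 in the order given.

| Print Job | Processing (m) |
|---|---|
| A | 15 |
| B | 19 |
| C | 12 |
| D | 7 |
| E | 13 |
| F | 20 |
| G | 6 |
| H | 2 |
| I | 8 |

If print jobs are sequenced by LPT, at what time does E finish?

LPT (decreasing processing time): F B A E C I D G H.
F: 0→20
B: 20→39
A: 39→54
E: 54→67

67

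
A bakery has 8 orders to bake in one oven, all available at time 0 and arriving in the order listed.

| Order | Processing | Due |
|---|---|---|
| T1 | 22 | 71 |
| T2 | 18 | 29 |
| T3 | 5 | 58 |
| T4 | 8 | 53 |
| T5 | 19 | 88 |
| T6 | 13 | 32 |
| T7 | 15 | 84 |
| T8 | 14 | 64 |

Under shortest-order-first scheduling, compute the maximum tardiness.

44

SPT (increasing processing time): T3 T4 T6 T8 T7 T2 T5 T1.
T3: 0→5, due 58, tardiness 0
T4: 5→13, due 53, tardiness 0
T6: 13→26, due 32, tardiness 0
T8: 26→40, due 64, tardiness 0
T7: 40→55, due 84, tardiness 0
T2: 55→73, due 29, tardiness 44
T5: 73→92, due 88, tardiness 4
T1: 92→114, due 71, tardiness 43
Maximum = 44.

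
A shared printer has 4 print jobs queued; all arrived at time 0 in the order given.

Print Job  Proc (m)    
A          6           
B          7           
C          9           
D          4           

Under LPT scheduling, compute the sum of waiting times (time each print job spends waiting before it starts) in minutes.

47

LPT (decreasing processing time): C B A D.
C: waits 0, runs 0→9
B: waits 9, runs 9→16
A: waits 16, runs 16→22
D: waits 22, runs 22→26
Sum = 0+9+16+22 = 47.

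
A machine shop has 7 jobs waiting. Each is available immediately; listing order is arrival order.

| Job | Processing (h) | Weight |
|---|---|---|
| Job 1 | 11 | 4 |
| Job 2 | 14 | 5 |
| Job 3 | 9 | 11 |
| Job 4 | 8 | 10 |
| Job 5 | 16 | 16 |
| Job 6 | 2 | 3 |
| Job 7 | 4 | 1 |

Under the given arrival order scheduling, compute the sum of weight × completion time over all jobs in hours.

FIFO (arrival order): Job 1 Job 2 Job 3 Job 4 Job 5 Job 6 Job 7.
Job 1: finishes 11, weight 4, w·C = 44
Job 2: finishes 25, weight 5, w·C = 125
Job 3: finishes 34, weight 11, w·C = 374
Job 4: finishes 42, weight 10, w·C = 420
Job 5: finishes 58, weight 16, w·C = 928
Job 6: finishes 60, weight 3, w·C = 180
Job 7: finishes 64, weight 1, w·C = 64
Sum = 44+125+374+420+928+180+64 = 2135.

2135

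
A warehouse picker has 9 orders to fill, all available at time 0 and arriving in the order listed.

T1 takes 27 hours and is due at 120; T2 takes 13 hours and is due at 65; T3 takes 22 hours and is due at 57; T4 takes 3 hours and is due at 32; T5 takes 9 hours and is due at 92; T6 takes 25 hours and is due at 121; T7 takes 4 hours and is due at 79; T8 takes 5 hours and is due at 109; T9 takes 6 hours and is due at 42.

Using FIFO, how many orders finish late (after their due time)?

FIFO (arrival order): T1 T2 T3 T4 T5 T6 T7 T8 T9.
T1: 0→27, due 120, tardiness 0
T2: 27→40, due 65, tardiness 0
T3: 40→62, due 57, tardiness 5
T4: 62→65, due 32, tardiness 33
T5: 65→74, due 92, tardiness 0
T6: 74→99, due 121, tardiness 0
T7: 99→103, due 79, tardiness 24
T8: 103→108, due 109, tardiness 0
T9: 108→114, due 42, tardiness 72
Late orders: 4.

4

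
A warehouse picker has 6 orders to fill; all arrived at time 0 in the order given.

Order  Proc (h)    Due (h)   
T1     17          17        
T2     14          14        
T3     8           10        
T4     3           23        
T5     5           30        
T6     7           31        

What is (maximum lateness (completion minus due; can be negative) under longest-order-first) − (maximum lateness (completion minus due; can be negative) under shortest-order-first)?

-6

LPT (decreasing processing time): T1 T2 T3 T6 T5 T4.
T1: 0→17, due 17, lateness 0
T2: 17→31, due 14, lateness 17
T3: 31→39, due 10, lateness 29
T6: 39→46, due 31, lateness 15
T5: 46→51, due 30, lateness 21
T4: 51→54, due 23, lateness 31
Maximum = 31.
SPT (increasing processing time): T4 T5 T6 T3 T2 T1.
T4: 0→3, due 23, lateness -20
T5: 3→8, due 30, lateness -22
T6: 8→15, due 31, lateness -16
T3: 15→23, due 10, lateness 13
T2: 23→37, due 14, lateness 23
T1: 37→54, due 17, lateness 37
Maximum = 37.
Difference = 31 − 37 = -6.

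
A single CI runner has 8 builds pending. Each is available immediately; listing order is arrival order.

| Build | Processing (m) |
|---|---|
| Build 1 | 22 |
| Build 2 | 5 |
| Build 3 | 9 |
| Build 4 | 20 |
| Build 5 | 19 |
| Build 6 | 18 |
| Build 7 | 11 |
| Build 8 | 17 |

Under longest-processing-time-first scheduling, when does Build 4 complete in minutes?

42

LPT (decreasing processing time): Build 1 Build 4 Build 5 Build 6 Build 8 Build 7 Build 3 Build 2.
Build 1: 0→22
Build 4: 22→42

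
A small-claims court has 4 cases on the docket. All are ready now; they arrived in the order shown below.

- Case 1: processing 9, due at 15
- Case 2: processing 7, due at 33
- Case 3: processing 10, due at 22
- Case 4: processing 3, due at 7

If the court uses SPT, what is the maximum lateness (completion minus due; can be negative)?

SPT (increasing processing time): Case 4 Case 2 Case 1 Case 3.
Case 4: 0→3, due 7, lateness -4
Case 2: 3→10, due 33, lateness -23
Case 1: 10→19, due 15, lateness 4
Case 3: 19→29, due 22, lateness 7
Maximum = 7.

7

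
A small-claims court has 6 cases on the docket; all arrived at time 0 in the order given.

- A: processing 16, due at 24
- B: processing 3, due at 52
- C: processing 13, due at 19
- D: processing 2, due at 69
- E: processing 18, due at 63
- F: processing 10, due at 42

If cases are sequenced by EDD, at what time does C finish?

13

EDD (increasing due date): C A F B E D.
C: 0→13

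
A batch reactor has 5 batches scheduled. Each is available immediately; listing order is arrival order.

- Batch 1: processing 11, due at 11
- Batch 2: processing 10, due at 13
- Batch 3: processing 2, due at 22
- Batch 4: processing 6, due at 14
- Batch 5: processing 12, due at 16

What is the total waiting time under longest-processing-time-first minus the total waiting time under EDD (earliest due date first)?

9

LPT (decreasing processing time): Batch 5 Batch 1 Batch 2 Batch 4 Batch 3.
Batch 5: waits 0, runs 0→12
Batch 1: waits 12, runs 12→23
Batch 2: waits 23, runs 23→33
Batch 4: waits 33, runs 33→39
Batch 3: waits 39, runs 39→41
Sum = 0+12+23+33+39 = 107.
EDD (increasing due date): Batch 1 Batch 2 Batch 4 Batch 5 Batch 3.
Batch 1: waits 0, runs 0→11
Batch 2: waits 11, runs 11→21
Batch 4: waits 21, runs 21→27
Batch 5: waits 27, runs 27→39
Batch 3: waits 39, runs 39→41
Sum = 0+11+21+27+39 = 98.
Difference = 107 − 98 = 9.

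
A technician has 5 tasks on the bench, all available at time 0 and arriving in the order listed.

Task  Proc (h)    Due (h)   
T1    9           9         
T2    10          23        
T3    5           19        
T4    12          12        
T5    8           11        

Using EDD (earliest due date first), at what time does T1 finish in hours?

EDD (increasing due date): T1 T5 T4 T3 T2.
T1: 0→9

9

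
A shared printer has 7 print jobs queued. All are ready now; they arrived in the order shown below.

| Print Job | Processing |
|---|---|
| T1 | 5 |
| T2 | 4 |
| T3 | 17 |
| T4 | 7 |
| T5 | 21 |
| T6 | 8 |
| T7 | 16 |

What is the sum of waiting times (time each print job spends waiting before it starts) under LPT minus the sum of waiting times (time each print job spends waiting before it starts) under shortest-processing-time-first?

LPT (decreasing processing time): T5 T3 T7 T6 T4 T1 T2.
T5: waits 0, runs 0→21
T3: waits 21, runs 21→38
T7: waits 38, runs 38→54
T6: waits 54, runs 54→62
T4: waits 62, runs 62→69
T1: waits 69, runs 69→74
T2: waits 74, runs 74→78
Sum = 0+21+38+54+62+69+74 = 318.
SPT (increasing processing time): T2 T1 T4 T6 T7 T3 T5.
T2: waits 0, runs 0→4
T1: waits 4, runs 4→9
T4: waits 9, runs 9→16
T6: waits 16, runs 16→24
T7: waits 24, runs 24→40
T3: waits 40, runs 40→57
T5: waits 57, runs 57→78
Sum = 0+4+9+16+24+40+57 = 150.
Difference = 318 − 150 = 168.

168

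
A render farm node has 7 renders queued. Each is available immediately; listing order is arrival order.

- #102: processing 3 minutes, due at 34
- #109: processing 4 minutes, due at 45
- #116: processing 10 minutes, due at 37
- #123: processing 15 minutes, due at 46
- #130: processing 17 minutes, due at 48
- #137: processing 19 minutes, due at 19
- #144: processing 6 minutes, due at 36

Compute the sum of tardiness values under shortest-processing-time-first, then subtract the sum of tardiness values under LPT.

-64

SPT (increasing processing time): #102 #109 #144 #116 #123 #130 #137.
#102: 0→3, due 34, tardiness 0
#109: 3→7, due 45, tardiness 0
#144: 7→13, due 36, tardiness 0
#116: 13→23, due 37, tardiness 0
#123: 23→38, due 46, tardiness 0
#130: 38→55, due 48, tardiness 7
#137: 55→74, due 19, tardiness 55
Sum = 0+0+0+0+0+7+55 = 62.
LPT (decreasing processing time): #137 #130 #123 #116 #144 #109 #102.
#137: 0→19, due 19, tardiness 0
#130: 19→36, due 48, tardiness 0
#123: 36→51, due 46, tardiness 5
#116: 51→61, due 37, tardiness 24
#144: 61→67, due 36, tardiness 31
#109: 67→71, due 45, tardiness 26
#102: 71→74, due 34, tardiness 40
Sum = 0+0+5+24+31+26+40 = 126.
Difference = 62 − 126 = -64.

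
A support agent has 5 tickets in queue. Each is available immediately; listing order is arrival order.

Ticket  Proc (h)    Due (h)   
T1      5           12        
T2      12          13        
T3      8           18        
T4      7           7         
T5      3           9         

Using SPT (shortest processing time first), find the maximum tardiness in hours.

SPT (increasing processing time): T5 T1 T4 T3 T2.
T5: 0→3, due 9, tardiness 0
T1: 3→8, due 12, tardiness 0
T4: 8→15, due 7, tardiness 8
T3: 15→23, due 18, tardiness 5
T2: 23→35, due 13, tardiness 22
Maximum = 22.

22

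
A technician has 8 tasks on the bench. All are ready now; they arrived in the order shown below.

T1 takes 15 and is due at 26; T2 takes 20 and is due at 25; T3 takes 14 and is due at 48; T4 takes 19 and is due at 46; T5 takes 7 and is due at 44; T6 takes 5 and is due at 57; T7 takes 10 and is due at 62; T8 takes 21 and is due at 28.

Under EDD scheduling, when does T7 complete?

111

EDD (increasing due date): T2 T1 T8 T5 T4 T3 T6 T7.
T2: 0→20
T1: 20→35
T8: 35→56
T5: 56→63
T4: 63→82
T3: 82→96
T6: 96→101
T7: 101→111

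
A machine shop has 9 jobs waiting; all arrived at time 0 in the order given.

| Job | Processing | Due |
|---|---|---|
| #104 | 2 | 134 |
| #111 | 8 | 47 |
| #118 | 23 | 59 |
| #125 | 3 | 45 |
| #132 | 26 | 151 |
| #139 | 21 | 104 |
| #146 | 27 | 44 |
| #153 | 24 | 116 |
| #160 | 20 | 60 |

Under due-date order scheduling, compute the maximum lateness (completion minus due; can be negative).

EDD (increasing due date): #146 #125 #111 #118 #160 #139 #153 #104 #132.
#146: 0→27, due 44, lateness -17
#125: 27→30, due 45, lateness -15
#111: 30→38, due 47, lateness -9
#118: 38→61, due 59, lateness 2
#160: 61→81, due 60, lateness 21
#139: 81→102, due 104, lateness -2
#153: 102→126, due 116, lateness 10
#104: 126→128, due 134, lateness -6
#132: 128→154, due 151, lateness 3
Maximum = 21.

21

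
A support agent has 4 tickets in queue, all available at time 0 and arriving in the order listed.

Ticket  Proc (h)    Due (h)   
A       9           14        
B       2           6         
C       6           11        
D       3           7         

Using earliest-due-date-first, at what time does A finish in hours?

20

EDD (increasing due date): B D C A.
B: 0→2
D: 2→5
C: 5→11
A: 11→20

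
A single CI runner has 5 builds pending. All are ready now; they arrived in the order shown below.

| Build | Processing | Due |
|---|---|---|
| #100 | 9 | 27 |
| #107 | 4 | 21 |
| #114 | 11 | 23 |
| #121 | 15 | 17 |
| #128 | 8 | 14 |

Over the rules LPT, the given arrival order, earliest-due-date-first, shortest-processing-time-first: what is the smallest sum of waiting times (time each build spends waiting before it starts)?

69

LPT (decreasing processing time): #121 #114 #100 #128 #107.
#121: waits 0, runs 0→15
#114: waits 15, runs 15→26
#100: waits 26, runs 26→35
#128: waits 35, runs 35→43
#107: waits 43, runs 43→47
Sum = 0+15+26+35+43 = 119.
FIFO (arrival order): #100 #107 #114 #121 #128.
#100: waits 0, runs 0→9
#107: waits 9, runs 9→13
#114: waits 13, runs 13→24
#121: waits 24, runs 24→39
#128: waits 39, runs 39→47
Sum = 0+9+13+24+39 = 85.
EDD (increasing due date): #128 #121 #107 #114 #100.
#128: waits 0, runs 0→8
#121: waits 8, runs 8→23
#107: waits 23, runs 23→27
#114: waits 27, runs 27→38
#100: waits 38, runs 38→47
Sum = 0+8+23+27+38 = 96.
SPT (increasing processing time): #107 #128 #100 #114 #121.
#107: waits 0, runs 0→4
#128: waits 4, runs 4→12
#100: waits 12, runs 12→21
#114: waits 21, runs 21→32
#121: waits 32, runs 32→47
Sum = 0+4+12+21+32 = 69.
LPT 119, FIFO 85, EDD 96, SPT 69 → minimum 69.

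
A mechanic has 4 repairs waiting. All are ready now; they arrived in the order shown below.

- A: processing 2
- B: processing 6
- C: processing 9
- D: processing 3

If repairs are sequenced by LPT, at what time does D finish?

18

LPT (decreasing processing time): C B D A.
C: 0→9
B: 9→15
D: 15→18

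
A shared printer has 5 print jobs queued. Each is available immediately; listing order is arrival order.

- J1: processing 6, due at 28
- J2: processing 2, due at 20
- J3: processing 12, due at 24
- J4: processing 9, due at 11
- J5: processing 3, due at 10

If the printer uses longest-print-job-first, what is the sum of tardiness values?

42

LPT (decreasing processing time): J3 J4 J1 J5 J2.
J3: 0→12, due 24, tardiness 0
J4: 12→21, due 11, tardiness 10
J1: 21→27, due 28, tardiness 0
J5: 27→30, due 10, tardiness 20
J2: 30→32, due 20, tardiness 12
Sum = 0+10+0+20+12 = 42.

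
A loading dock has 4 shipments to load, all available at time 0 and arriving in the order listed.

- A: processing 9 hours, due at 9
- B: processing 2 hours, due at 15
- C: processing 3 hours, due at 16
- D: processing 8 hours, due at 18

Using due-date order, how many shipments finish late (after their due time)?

1

EDD (increasing due date): A B C D.
A: 0→9, due 9, tardiness 0
B: 9→11, due 15, tardiness 0
C: 11→14, due 16, tardiness 0
D: 14→22, due 18, tardiness 4
Late shipments: 1.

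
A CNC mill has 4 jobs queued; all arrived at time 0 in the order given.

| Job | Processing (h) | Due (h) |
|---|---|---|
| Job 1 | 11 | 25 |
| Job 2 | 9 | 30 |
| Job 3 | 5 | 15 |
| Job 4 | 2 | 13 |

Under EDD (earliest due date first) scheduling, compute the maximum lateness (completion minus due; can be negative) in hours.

EDD (increasing due date): Job 4 Job 3 Job 1 Job 2.
Job 4: 0→2, due 13, lateness -11
Job 3: 2→7, due 15, lateness -8
Job 1: 7→18, due 25, lateness -7
Job 2: 18→27, due 30, lateness -3
Maximum = -3.

-3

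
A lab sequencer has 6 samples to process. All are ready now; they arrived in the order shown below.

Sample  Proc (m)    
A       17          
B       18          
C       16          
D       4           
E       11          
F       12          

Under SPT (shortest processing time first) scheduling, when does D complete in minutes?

4

SPT (increasing processing time): D E F C A B.
D: 0→4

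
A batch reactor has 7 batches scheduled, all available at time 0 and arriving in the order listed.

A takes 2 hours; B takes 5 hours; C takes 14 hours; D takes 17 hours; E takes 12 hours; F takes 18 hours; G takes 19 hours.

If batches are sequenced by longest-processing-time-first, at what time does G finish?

19

LPT (decreasing processing time): G F D C E B A.
G: 0→19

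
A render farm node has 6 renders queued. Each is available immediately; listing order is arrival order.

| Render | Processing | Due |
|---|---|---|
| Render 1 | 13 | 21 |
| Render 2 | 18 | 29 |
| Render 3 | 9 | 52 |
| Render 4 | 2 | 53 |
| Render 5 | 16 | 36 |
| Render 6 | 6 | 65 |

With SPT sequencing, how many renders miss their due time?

SPT (increasing processing time): Render 4 Render 6 Render 3 Render 1 Render 5 Render 2.
Render 4: 0→2, due 53, tardiness 0
Render 6: 2→8, due 65, tardiness 0
Render 3: 8→17, due 52, tardiness 0
Render 1: 17→30, due 21, tardiness 9
Render 5: 30→46, due 36, tardiness 10
Render 2: 46→64, due 29, tardiness 35
Late renders: 3.

3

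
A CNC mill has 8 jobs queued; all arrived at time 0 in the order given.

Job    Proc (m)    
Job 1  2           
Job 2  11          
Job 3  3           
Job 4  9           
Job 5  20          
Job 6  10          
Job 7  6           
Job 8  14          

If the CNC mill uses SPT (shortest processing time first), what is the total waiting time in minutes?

SPT (increasing processing time): Job 1 Job 3 Job 7 Job 4 Job 6 Job 2 Job 8 Job 5.
Job 1: waits 0, runs 0→2
Job 3: waits 2, runs 2→5
Job 7: waits 5, runs 5→11
Job 4: waits 11, runs 11→20
Job 6: waits 20, runs 20→30
Job 2: waits 30, runs 30→41
Job 8: waits 41, runs 41→55
Job 5: waits 55, runs 55→75
Sum = 0+2+5+11+20+30+41+55 = 164.

164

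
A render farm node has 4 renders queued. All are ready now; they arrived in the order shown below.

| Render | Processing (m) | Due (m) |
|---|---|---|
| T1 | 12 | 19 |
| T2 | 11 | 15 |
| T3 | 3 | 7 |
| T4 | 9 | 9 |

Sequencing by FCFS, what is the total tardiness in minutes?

FIFO (arrival order): T1 T2 T3 T4.
T1: 0→12, due 19, tardiness 0
T2: 12→23, due 15, tardiness 8
T3: 23→26, due 7, tardiness 19
T4: 26→35, due 9, tardiness 26
Sum = 0+8+19+26 = 53.

53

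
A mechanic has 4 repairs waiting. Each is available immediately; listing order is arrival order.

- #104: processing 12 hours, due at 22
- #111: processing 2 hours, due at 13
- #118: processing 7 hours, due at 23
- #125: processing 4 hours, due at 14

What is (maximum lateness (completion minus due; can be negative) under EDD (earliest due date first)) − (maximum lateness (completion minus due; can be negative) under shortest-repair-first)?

EDD (increasing due date): #111 #125 #104 #118.
#111: 0→2, due 13, lateness -11
#125: 2→6, due 14, lateness -8
#104: 6→18, due 22, lateness -4
#118: 18→25, due 23, lateness 2
Maximum = 2.
SPT (increasing processing time): #111 #125 #118 #104.
#111: 0→2, due 13, lateness -11
#125: 2→6, due 14, lateness -8
#118: 6→13, due 23, lateness -10
#104: 13→25, due 22, lateness 3
Maximum = 3.
Difference = 2 − 3 = -1.

-1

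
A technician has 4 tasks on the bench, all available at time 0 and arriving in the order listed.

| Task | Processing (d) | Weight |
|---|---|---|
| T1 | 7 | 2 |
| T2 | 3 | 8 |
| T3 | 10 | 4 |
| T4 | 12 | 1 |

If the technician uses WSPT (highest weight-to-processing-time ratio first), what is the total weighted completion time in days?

148

WSPT (decreasing weight/processing-time ratio): T2 T3 T1 T4.
T2: finishes 3, weight 8, w·C = 24
T3: finishes 13, weight 4, w·C = 52
T1: finishes 20, weight 2, w·C = 40
T4: finishes 32, weight 1, w·C = 32
Sum = 24+52+40+32 = 148.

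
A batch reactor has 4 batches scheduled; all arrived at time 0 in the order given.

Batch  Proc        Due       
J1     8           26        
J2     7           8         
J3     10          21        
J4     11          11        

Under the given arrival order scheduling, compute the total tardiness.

FIFO (arrival order): J1 J2 J3 J4.
J1: 0→8, due 26, tardiness 0
J2: 8→15, due 8, tardiness 7
J3: 15→25, due 21, tardiness 4
J4: 25→36, due 11, tardiness 25
Sum = 0+7+4+25 = 36.

36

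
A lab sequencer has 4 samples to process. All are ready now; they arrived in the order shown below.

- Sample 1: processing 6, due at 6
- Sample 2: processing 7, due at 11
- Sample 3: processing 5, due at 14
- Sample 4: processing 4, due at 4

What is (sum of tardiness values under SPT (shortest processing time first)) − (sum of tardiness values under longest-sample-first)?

-9

SPT (increasing processing time): Sample 4 Sample 3 Sample 1 Sample 2.
Sample 4: 0→4, due 4, tardiness 0
Sample 3: 4→9, due 14, tardiness 0
Sample 1: 9→15, due 6, tardiness 9
Sample 2: 15→22, due 11, tardiness 11
Sum = 0+0+9+11 = 20.
LPT (decreasing processing time): Sample 2 Sample 1 Sample 3 Sample 4.
Sample 2: 0→7, due 11, tardiness 0
Sample 1: 7→13, due 6, tardiness 7
Sample 3: 13→18, due 14, tardiness 4
Sample 4: 18→22, due 4, tardiness 18
Sum = 0+7+4+18 = 29.
Difference = 20 − 29 = -9.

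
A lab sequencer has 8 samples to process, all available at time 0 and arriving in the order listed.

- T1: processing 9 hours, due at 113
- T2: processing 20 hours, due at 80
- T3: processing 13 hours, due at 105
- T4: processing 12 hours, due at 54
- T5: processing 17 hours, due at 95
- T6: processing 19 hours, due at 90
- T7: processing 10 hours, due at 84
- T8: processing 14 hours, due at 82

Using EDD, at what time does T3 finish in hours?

EDD (increasing due date): T4 T2 T8 T7 T6 T5 T3 T1.
T4: 0→12
T2: 12→32
T8: 32→46
T7: 46→56
T6: 56→75
T5: 75→92
T3: 92→105

105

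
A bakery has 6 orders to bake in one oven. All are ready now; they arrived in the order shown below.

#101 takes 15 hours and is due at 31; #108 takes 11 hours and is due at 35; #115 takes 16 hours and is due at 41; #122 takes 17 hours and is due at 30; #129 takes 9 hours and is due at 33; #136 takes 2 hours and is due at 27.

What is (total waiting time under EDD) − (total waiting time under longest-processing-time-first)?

EDD (increasing due date): #136 #122 #101 #129 #108 #115.
#136: waits 0, runs 0→2
#122: waits 2, runs 2→19
#101: waits 19, runs 19→34
#129: waits 34, runs 34→43
#108: waits 43, runs 43→54
#115: waits 54, runs 54→70
Sum = 0+2+19+34+43+54 = 152.
LPT (decreasing processing time): #122 #115 #101 #108 #129 #136.
#122: waits 0, runs 0→17
#115: waits 17, runs 17→33
#101: waits 33, runs 33→48
#108: waits 48, runs 48→59
#129: waits 59, runs 59→68
#136: waits 68, runs 68→70
Sum = 0+17+33+48+59+68 = 225.
Difference = 152 − 225 = -73.

-73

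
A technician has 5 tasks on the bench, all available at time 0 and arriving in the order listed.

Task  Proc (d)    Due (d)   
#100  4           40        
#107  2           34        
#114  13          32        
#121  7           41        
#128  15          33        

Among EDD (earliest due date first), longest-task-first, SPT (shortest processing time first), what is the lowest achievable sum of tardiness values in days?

EDD (increasing due date): #114 #128 #107 #100 #121.
#114: 0→13, due 32, tardiness 0
#128: 13→28, due 33, tardiness 0
#107: 28→30, due 34, tardiness 0
#100: 30→34, due 40, tardiness 0
#121: 34→41, due 41, tardiness 0
Sum = 0+0+0+0+0 = 0.
LPT (decreasing processing time): #128 #114 #121 #100 #107.
#128: 0→15, due 33, tardiness 0
#114: 15→28, due 32, tardiness 0
#121: 28→35, due 41, tardiness 0
#100: 35→39, due 40, tardiness 0
#107: 39→41, due 34, tardiness 7
Sum = 0+0+0+0+7 = 7.
SPT (increasing processing time): #107 #100 #121 #114 #128.
#107: 0→2, due 34, tardiness 0
#100: 2→6, due 40, tardiness 0
#121: 6→13, due 41, tardiness 0
#114: 13→26, due 32, tardiness 0
#128: 26→41, due 33, tardiness 8
Sum = 0+0+0+0+8 = 8.
EDD 0, LPT 7, SPT 8 → minimum 0.

0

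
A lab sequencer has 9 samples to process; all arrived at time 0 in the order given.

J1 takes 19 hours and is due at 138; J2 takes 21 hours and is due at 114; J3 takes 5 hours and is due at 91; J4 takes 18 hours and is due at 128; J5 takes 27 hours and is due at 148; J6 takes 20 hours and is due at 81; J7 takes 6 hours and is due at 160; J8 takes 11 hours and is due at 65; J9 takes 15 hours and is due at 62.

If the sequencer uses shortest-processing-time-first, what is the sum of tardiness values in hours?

SPT (increasing processing time): J3 J7 J8 J9 J4 J1 J6 J2 J5.
J3: 0→5, due 91, tardiness 0
J7: 5→11, due 160, tardiness 0
J8: 11→22, due 65, tardiness 0
J9: 22→37, due 62, tardiness 0
J4: 37→55, due 128, tardiness 0
J1: 55→74, due 138, tardiness 0
J6: 74→94, due 81, tardiness 13
J2: 94→115, due 114, tardiness 1
J5: 115→142, due 148, tardiness 0
Sum = 0+0+0+0+0+0+13+1+0 = 14.

14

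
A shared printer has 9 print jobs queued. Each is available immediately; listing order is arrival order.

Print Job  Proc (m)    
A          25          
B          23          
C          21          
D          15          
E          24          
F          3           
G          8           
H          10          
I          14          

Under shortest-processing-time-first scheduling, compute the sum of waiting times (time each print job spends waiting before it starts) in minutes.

SPT (increasing processing time): F G H I D C B E A.
F: waits 0, runs 0→3
G: waits 3, runs 3→11
H: waits 11, runs 11→21
I: waits 21, runs 21→35
D: waits 35, runs 35→50
C: waits 50, runs 50→71
B: waits 71, runs 71→94
E: waits 94, runs 94→118
A: waits 118, runs 118→143
Sum = 0+3+11+21+35+50+71+94+118 = 403.

403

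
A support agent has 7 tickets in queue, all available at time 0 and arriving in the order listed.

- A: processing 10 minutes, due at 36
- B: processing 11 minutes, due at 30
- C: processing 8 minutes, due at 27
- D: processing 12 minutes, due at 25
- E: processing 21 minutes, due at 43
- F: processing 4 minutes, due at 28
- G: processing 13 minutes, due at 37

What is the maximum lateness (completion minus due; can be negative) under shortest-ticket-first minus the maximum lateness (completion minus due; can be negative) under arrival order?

-6

SPT (increasing processing time): F C A B D G E.
F: 0→4, due 28, lateness -24
C: 4→12, due 27, lateness -15
A: 12→22, due 36, lateness -14
B: 22→33, due 30, lateness 3
D: 33→45, due 25, lateness 20
G: 45→58, due 37, lateness 21
E: 58→79, due 43, lateness 36
Maximum = 36.
FIFO (arrival order): A B C D E F G.
A: 0→10, due 36, lateness -26
B: 10→21, due 30, lateness -9
C: 21→29, due 27, lateness 2
D: 29→41, due 25, lateness 16
E: 41→62, due 43, lateness 19
F: 62→66, due 28, lateness 38
G: 66→79, due 37, lateness 42
Maximum = 42.
Difference = 36 − 42 = -6.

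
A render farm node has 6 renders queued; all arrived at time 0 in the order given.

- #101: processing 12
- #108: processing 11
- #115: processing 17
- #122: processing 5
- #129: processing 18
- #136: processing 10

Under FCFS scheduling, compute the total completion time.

FIFO (arrival order): #101 #108 #115 #122 #129 #136.
#101: 0→12
#108: 12→23
#115: 23→40
#122: 40→45
#129: 45→63
#136: 63→73
Sum = 12+23+40+45+63+73 = 256.

256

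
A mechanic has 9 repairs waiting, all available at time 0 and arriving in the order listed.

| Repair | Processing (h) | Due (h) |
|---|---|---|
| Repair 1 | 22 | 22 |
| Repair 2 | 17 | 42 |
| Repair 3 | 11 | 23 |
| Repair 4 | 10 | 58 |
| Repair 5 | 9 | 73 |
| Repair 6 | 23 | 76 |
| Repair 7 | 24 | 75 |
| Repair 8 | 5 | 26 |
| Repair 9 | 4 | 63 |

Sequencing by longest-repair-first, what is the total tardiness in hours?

LPT (decreasing processing time): Repair 7 Repair 6 Repair 1 Repair 2 Repair 3 Repair 4 Repair 5 Repair 8 Repair 9.
Repair 7: 0→24, due 75, tardiness 0
Repair 6: 24→47, due 76, tardiness 0
Repair 1: 47→69, due 22, tardiness 47
Repair 2: 69→86, due 42, tardiness 44
Repair 3: 86→97, due 23, tardiness 74
Repair 4: 97→107, due 58, tardiness 49
Repair 5: 107→116, due 73, tardiness 43
Repair 8: 116→121, due 26, tardiness 95
Repair 9: 121→125, due 63, tardiness 62
Sum = 0+0+47+44+74+49+43+95+62 = 414.

414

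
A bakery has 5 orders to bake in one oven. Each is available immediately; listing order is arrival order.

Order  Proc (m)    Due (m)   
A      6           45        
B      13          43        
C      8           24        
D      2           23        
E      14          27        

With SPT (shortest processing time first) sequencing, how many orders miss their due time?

SPT (increasing processing time): D A C B E.
D: 0→2, due 23, tardiness 0
A: 2→8, due 45, tardiness 0
C: 8→16, due 24, tardiness 0
B: 16→29, due 43, tardiness 0
E: 29→43, due 27, tardiness 16
Late orders: 1.

1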